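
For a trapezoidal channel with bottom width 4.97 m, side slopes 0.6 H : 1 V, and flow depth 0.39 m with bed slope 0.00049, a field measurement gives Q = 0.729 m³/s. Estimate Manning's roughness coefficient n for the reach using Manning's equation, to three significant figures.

0.0303

A = (b + z·y)·y = (4.97 + 0.6×0.39)×0.39 = 2.030 m²
P = b + 2y√(1+z²) = 4.97 + 2×0.39×√(1+0.6²) = 5.880 m
R = A/P = 2.030/5.880 = 0.3452 m
n = (1/Q)·A·R^(2/3)·S^(1/2) = (1/0.729) × 2.030 × 0.4921 × 0.02214 = 0.03033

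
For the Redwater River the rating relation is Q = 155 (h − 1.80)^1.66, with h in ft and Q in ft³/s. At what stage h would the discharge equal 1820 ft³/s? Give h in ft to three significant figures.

6.21 ft

h − h₀ = (Q/C)^(1/b) = (1820/155)^(1/1.66) = 4.410 ft
h = 1.80 + 4.410 = 6.210 ft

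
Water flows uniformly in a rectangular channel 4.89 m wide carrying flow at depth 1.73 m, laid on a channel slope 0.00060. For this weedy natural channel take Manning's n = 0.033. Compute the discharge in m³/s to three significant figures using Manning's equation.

6.33 m³/s

A = b·y = 4.89 × 1.73 = 8.460 m²
P = b + 2y = 4.89 + 2×1.73 = 8.350 m
R = A/P = 8.460/8.350 = 1.013 m
Q = (1/n)·A·R^(2/3)·S^(1/2) = (1/0.033) × 8.460 × 1.013^(2/3) × 0.00060^(1/2) = 6.334 m³/s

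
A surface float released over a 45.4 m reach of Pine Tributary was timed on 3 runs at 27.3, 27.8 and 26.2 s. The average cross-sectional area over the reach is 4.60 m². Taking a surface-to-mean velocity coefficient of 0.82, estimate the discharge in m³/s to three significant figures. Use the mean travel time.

6.32 m³/s

t̄ = (27.3 + 27.8 + 26.2) / 3 = 27.1 s
v_surface = L / t̄ = 45.4 / 27.1 = 1.675 m/s
v_mean = 0.82 × 1.675 = 1.374 m/s
Q = A × v_mean = 4.60 × 1.374 = 6.319 m³/s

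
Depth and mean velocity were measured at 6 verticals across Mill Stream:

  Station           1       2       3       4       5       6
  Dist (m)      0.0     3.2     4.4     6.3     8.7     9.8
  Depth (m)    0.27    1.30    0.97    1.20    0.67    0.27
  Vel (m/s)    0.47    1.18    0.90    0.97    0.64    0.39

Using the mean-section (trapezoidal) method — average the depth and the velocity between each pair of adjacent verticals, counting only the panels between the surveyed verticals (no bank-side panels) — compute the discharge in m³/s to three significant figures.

7.49 m³/s

Panel 1-2: Δb = 3.2 m, d̄ = (0.27+1.30)/2 = 0.785, v̄ = (0.47+1.18)/2 = 0.825 → q = 3.2×0.785×0.825 = 2.072 m³/s
Panel 2-3: Δb = 1.2 m, d̄ = (1.30+0.97)/2 = 1.135, v̄ = (1.18+0.90)/2 = 1.04 → q = 1.2×1.135×1.04 = 1.416 m³/s
Panel 3-4: Δb = 1.9 m, d̄ = (0.97+1.20)/2 = 1.085, v̄ = (0.90+0.97)/2 = 0.935 → q = 1.9×1.085×0.935 = 1.928 m³/s
Panel 4-5: Δb = 2.4 m, d̄ = (1.20+0.67)/2 = 0.935, v̄ = (0.97+0.64)/2 = 0.805 → q = 2.4×0.935×0.805 = 1.806 m³/s
Panel 5-6: Δb = 1.1 m, d̄ = (0.67+0.27)/2 = 0.47, v̄ = (0.64+0.39)/2 = 0.515 → q = 1.1×0.47×0.515 = 0.2663 m³/s
Q = Σ q = 7.489 m³/s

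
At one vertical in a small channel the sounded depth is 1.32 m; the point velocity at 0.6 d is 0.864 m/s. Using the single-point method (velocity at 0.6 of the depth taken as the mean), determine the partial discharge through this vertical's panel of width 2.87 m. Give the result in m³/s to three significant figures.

v̄ = v₀.₆ = 0.864 m/s
q = v̄ × d × w = 0.8640 × 1.32 × 2.87 = 3.273 m³/s

3.27 m³/s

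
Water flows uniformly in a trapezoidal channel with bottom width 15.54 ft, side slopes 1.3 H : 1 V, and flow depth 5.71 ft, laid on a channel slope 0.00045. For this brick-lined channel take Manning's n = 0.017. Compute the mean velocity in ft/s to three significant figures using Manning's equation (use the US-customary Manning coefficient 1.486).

A = (b + z·y)·y = (15.54 + 1.3×5.71)×5.71 = 131.1 ft²
P = b + 2y√(1+z²) = 15.54 + 2×5.71×√(1+1.3²) = 34.27 ft
R = A/P = 131.1/34.27 = 3.826 ft
Q = (1.486/n)·A·R^(2/3)·S^(1/2) = (1.486/0.017) × 131.1 × 3.826^(2/3) × 0.00045^(1/2) = 594.8 ft³/s
V = Q/A = 594.8/131.1 = 4.536 ft/s

4.54 ft/s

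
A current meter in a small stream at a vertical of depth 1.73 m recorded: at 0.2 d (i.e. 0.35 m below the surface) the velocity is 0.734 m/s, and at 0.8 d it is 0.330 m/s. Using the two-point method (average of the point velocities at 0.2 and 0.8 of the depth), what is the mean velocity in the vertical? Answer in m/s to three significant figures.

0.532 m/s

v̄ = (0.734 + 0.330) / 2 = 0.5320 m/s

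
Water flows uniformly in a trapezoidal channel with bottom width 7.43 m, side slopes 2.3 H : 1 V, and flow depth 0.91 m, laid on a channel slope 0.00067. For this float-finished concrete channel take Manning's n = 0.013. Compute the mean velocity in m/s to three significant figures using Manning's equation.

1.60 m/s

A = (b + z·y)·y = (7.43 + 2.3×0.91)×0.91 = 8.666 m²
P = b + 2y√(1+z²) = 7.43 + 2×0.91×√(1+2.3²) = 11.99 m
R = A/P = 8.666/11.99 = 0.7225 m
Q = (1/n)·A·R^(2/3)·S^(1/2) = (1/0.013) × 8.666 × 0.7225^(2/3) × 0.00067^(1/2) = 13.89 m³/s
V = Q/A = 13.89/8.666 = 1.603 m/s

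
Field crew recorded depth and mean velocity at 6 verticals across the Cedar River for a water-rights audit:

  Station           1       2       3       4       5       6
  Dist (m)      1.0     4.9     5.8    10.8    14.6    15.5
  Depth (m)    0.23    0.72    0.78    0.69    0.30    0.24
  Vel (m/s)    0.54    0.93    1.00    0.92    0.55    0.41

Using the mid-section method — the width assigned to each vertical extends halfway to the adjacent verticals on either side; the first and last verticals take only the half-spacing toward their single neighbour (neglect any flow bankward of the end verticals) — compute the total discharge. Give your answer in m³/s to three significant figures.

7.38 m³/s

w_1 = (4.9 − 1.0)/2 = 1.95 m; q_1 = 0.54 × 0.23 × 1.95 = 0.2422 m³/s
w_2 = (5.8 − 1.0)/2 = 2.4 m; q_2 = 0.93 × 0.72 × 2.4 = 1.607 m³/s
w_3 = (10.8 − 4.9)/2 = 2.95 m; q_3 = 1.00 × 0.78 × 2.95 = 2.301 m³/s
w_4 = (14.6 − 5.8)/2 = 4.4 m; q_4 = 0.92 × 0.69 × 4.4 = 2.793 m³/s
w_5 = (15.5 − 10.8)/2 = 2.35 m; q_5 = 0.55 × 0.30 × 2.35 = 0.3878 m³/s
w_6 = (15.5 − 14.6)/2 = 0.45 m; q_6 = 0.41 × 0.24 × 0.45 = 0.04428 m³/s
Q = Σ qᵢ = 7.375 m³/s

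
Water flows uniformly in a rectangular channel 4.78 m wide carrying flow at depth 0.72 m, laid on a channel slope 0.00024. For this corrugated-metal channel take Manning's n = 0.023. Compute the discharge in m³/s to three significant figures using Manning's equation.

A = b·y = 4.78 × 0.72 = 3.442 m²
P = b + 2y = 4.78 + 2×0.72 = 6.220 m
R = A/P = 3.442/6.220 = 0.5533 m
Q = (1/n)·A·R^(2/3)·S^(1/2) = (1/0.023) × 3.442 × 0.5533^(2/3) × 0.00024^(1/2) = 1.562 m³/s

1.56 m³/s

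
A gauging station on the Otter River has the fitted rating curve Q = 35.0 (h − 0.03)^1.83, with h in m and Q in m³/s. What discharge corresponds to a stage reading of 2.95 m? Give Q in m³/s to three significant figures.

249 m³/s

Q = 35.0 × (2.95 − 0.03)^1.83 = 35.0 × 2.92^1.83 = 248.7 m³/s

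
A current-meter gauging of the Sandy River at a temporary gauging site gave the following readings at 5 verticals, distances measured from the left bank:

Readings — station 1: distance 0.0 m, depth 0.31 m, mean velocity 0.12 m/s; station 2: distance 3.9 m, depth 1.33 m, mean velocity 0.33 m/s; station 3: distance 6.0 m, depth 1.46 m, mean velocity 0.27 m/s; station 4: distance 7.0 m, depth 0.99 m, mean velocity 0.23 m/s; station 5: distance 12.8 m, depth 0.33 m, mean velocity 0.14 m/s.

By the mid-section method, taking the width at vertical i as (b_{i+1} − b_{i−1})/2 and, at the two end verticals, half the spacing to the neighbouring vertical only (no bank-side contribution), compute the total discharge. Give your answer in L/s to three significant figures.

w_1 = (3.9 − 0.0)/2 = 1.95 m; q_1 = 0.12 × 0.31 × 1.95 = 0.07254 m³/s
w_2 = (6.0 − 0.0)/2 = 3 m; q_2 = 0.33 × 1.33 × 3 = 1.317 m³/s
w_3 = (7.0 − 3.9)/2 = 1.55 m; q_3 = 0.27 × 1.46 × 1.55 = 0.6110 m³/s
w_4 = (12.8 − 6.0)/2 = 3.4 m; q_4 = 0.23 × 0.99 × 3.4 = 0.7742 m³/s
w_5 = (12.8 − 7.0)/2 = 2.9 m; q_5 = 0.14 × 0.33 × 2.9 = 0.1340 m³/s
Q = Σ qᵢ = 2.908 m³/s
= 2.908 × 1000 = 2908 L/s

2910 L/s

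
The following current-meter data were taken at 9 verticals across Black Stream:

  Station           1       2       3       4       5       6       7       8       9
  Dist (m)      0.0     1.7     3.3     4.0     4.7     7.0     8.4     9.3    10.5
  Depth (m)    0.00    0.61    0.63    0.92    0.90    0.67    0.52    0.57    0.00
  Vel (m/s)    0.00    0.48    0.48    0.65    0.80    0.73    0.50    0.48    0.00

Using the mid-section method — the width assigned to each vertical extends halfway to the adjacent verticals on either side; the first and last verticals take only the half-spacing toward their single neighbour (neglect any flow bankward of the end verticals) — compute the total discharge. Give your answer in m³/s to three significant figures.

w_2 = (3.3 − 0.0)/2 = 1.65 m; q_2 = 0.48 × 0.61 × 1.65 = 0.4831 m³/s
w_3 = (4.0 − 1.7)/2 = 1.15 m; q_3 = 0.48 × 0.63 × 1.15 = 0.3478 m³/s
w_4 = (4.7 − 3.3)/2 = 0.7 m; q_4 = 0.65 × 0.92 × 0.7 = 0.4186 m³/s
w_5 = (7.0 − 4.0)/2 = 1.5 m; q_5 = 0.80 × 0.90 × 1.5 = 1.080 m³/s
w_6 = (8.4 − 4.7)/2 = 1.85 m; q_6 = 0.73 × 0.67 × 1.85 = 0.9048 m³/s
w_7 = (9.3 − 7.0)/2 = 1.15 m; q_7 = 0.50 × 0.52 × 1.15 = 0.2990 m³/s
w_8 = (10.5 − 8.4)/2 = 1.05 m; q_8 = 0.48 × 0.57 × 1.05 = 0.2873 m³/s
Stations 1, 9 contribute zero (depth or velocity is 0).
Q = Σ qᵢ = 3.821 m³/s

3.82 m³/s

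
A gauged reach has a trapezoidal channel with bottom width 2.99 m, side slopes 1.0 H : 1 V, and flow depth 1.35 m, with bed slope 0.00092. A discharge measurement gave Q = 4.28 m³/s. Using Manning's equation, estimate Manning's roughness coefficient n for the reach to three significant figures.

0.0376

A = (b + z·y)·y = (2.99 + 1.0×1.35)×1.35 = 5.859 m²
P = b + 2y√(1+z²) = 2.99 + 2×1.35×√(1+1.0²) = 6.808 m
R = A/P = 5.859/6.808 = 0.8606 m
n = (1/Q)·A·R^(2/3)·S^(1/2) = (1/4.28) × 5.859 × 0.9047 × 0.03033 = 0.03757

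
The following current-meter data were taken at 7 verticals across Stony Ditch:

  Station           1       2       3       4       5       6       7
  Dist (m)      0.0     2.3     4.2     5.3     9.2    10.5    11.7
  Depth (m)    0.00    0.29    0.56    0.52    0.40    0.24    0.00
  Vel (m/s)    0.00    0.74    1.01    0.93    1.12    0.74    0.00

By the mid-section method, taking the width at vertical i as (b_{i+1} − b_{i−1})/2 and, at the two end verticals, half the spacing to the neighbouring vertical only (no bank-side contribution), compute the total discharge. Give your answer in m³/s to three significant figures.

3.89 m³/s

w_2 = (4.2 − 0.0)/2 = 2.1 m; q_2 = 0.74 × 0.29 × 2.1 = 0.4507 m³/s
w_3 = (5.3 − 2.3)/2 = 1.5 m; q_3 = 1.01 × 0.56 × 1.5 = 0.8484 m³/s
w_4 = (9.2 − 4.2)/2 = 2.5 m; q_4 = 0.93 × 0.52 × 2.5 = 1.209 m³/s
w_5 = (10.5 − 5.3)/2 = 2.6 m; q_5 = 1.12 × 0.40 × 2.6 = 1.165 m³/s
w_6 = (11.7 − 9.2)/2 = 1.25 m; q_6 = 0.74 × 0.24 × 1.25 = 0.2220 m³/s
Stations 1, 7 contribute zero (depth or velocity is 0).
Q = Σ qᵢ = 3.895 m³/s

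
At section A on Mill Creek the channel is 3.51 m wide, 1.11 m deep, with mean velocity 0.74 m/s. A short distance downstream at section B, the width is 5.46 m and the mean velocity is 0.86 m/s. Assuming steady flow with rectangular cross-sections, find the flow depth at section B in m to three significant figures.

0.614 m

Q = A₁V₁ = (3.51×1.11) × 0.74 = 2.883 m³/s
d₂ = Q/(b₂ V₂) = 2.883/(5.46×0.86) = 0.6140 m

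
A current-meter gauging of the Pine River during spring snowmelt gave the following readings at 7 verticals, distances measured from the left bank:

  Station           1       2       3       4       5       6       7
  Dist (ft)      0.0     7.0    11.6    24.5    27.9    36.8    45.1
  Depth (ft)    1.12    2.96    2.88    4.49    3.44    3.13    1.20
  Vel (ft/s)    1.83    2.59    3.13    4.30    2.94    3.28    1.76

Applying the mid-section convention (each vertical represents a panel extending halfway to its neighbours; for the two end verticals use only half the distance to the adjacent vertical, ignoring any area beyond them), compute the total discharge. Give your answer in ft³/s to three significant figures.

447 ft³/s

w_1 = (7.0 − 0.0)/2 = 3.5 ft; q_1 = 1.83 × 1.12 × 3.5 = 7.174 ft³/s
w_2 = (11.6 − 0.0)/2 = 5.8 ft; q_2 = 2.59 × 2.96 × 5.8 = 44.47 ft³/s
w_3 = (24.5 − 7.0)/2 = 8.75 ft; q_3 = 3.13 × 2.88 × 8.75 = 78.88 ft³/s
w_4 = (27.9 − 11.6)/2 = 8.15 ft; q_4 = 4.30 × 4.49 × 8.15 = 157.4 ft³/s
w_5 = (36.8 − 24.5)/2 = 6.15 ft; q_5 = 2.94 × 3.44 × 6.15 = 62.20 ft³/s
w_6 = (45.1 − 27.9)/2 = 8.6 ft; q_6 = 3.28 × 3.13 × 8.6 = 88.29 ft³/s
w_7 = (45.1 − 36.8)/2 = 4.15 ft; q_7 = 1.76 × 1.20 × 4.15 = 8.765 ft³/s
Q = Σ qᵢ = 447.1 ft³/s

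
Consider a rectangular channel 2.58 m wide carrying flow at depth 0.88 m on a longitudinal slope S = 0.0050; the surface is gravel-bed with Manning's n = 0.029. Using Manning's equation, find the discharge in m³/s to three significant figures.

A = b·y = 2.58 × 0.88 = 2.270 m²
P = b + 2y = 2.58 + 2×0.88 = 4.340 m
R = A/P = 2.270/4.340 = 0.5231 m
Q = (1/n)·A·R^(2/3)·S^(1/2) = (1/0.029) × 2.270 × 0.5231^(2/3) × 0.0050^(1/2) = 3.594 m³/s

3.59 m³/s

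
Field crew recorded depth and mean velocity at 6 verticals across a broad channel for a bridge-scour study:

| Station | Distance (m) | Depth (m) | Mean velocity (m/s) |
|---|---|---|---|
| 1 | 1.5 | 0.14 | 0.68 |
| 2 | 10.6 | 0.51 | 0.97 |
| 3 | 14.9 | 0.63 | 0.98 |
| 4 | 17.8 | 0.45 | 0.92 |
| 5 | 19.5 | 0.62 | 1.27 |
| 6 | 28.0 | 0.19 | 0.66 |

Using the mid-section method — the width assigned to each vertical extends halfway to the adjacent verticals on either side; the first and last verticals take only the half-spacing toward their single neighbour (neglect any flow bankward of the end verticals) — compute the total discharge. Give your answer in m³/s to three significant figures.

11.5 m³/s

w_1 = (10.6 − 1.5)/2 = 4.55 m; q_1 = 0.68 × 0.14 × 4.55 = 0.4332 m³/s
w_2 = (14.9 − 1.5)/2 = 6.7 m; q_2 = 0.97 × 0.51 × 6.7 = 3.314 m³/s
w_3 = (17.8 − 10.6)/2 = 3.6 m; q_3 = 0.98 × 0.63 × 3.6 = 2.223 m³/s
w_4 = (19.5 − 14.9)/2 = 2.3 m; q_4 = 0.92 × 0.45 × 2.3 = 0.9522 m³/s
w_5 = (28.0 − 17.8)/2 = 5.1 m; q_5 = 1.27 × 0.62 × 5.1 = 4.016 m³/s
w_6 = (28.0 − 19.5)/2 = 4.25 m; q_6 = 0.66 × 0.19 × 4.25 = 0.5330 m³/s
Q = Σ qᵢ = 11.47 m³/s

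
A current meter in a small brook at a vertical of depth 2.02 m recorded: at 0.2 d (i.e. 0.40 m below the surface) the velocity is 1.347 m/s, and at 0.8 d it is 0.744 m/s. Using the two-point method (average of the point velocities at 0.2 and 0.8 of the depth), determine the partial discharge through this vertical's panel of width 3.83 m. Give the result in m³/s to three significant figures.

v̄ = (1.347 + 0.744) / 2 = 1.046 m/s
q = v̄ × d × w = 1.046 × 2.02 × 3.83 = 8.089 m³/s

8.09 m³/s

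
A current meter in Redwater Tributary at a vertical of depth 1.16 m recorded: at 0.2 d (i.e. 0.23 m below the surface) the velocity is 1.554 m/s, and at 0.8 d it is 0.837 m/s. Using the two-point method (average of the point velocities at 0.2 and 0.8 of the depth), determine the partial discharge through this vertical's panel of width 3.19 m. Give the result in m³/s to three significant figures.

v̄ = (1.554 + 0.837) / 2 = 1.196 m/s
q = v̄ × d × w = 1.196 × 1.16 × 3.19 = 4.424 m³/s

4.42 m³/s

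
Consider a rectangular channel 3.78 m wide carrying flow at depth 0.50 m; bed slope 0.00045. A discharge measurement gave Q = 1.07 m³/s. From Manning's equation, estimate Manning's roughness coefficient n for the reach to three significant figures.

A = b·y = 3.78 × 0.50 = 1.890 m²
P = b + 2y = 3.78 + 2×0.50 = 4.780 m
R = A/P = 1.890/4.780 = 0.3954 m
n = (1/Q)·A·R^(2/3)·S^(1/2) = (1/1.07) × 1.890 × 0.5387 × 0.02121 = 0.02019

0.0202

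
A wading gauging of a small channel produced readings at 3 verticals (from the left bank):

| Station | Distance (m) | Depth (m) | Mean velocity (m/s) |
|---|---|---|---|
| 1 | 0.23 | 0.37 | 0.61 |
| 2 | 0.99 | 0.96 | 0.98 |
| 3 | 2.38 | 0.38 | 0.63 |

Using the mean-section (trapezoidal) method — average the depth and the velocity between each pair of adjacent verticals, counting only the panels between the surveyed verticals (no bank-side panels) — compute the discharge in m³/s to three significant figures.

Panel 1-2: Δb = 0.76 m, d̄ = (0.37+0.96)/2 = 0.665, v̄ = (0.61+0.98)/2 = 0.795 → q = 0.76×0.665×0.795 = 0.4018 m³/s
Panel 2-3: Δb = 1.39 m, d̄ = (0.96+0.38)/2 = 0.67, v̄ = (0.98+0.63)/2 = 0.805 → q = 1.39×0.67×0.805 = 0.7497 m³/s
Q = Σ q = 1.151 m³/s

1.15 m³/s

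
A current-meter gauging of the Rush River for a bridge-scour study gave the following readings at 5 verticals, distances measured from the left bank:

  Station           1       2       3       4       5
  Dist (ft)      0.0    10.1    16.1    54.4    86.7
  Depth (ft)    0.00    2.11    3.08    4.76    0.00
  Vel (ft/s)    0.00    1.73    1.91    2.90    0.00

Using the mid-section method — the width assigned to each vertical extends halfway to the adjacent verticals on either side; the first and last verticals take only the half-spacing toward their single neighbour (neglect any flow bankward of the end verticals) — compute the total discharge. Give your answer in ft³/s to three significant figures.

647 ft³/s

w_2 = (16.1 − 0.0)/2 = 8.05 ft; q_2 = 1.73 × 2.11 × 8.05 = 29.38 ft³/s
w_3 = (54.4 − 10.1)/2 = 22.15 ft; q_3 = 1.91 × 3.08 × 22.15 = 130.3 ft³/s
w_4 = (86.7 − 16.1)/2 = 35.3 ft; q_4 = 2.90 × 4.76 × 35.3 = 487.3 ft³/s
Stations 1, 5 contribute zero (depth or velocity is 0).
Q = Σ qᵢ = 647.0 ft³/s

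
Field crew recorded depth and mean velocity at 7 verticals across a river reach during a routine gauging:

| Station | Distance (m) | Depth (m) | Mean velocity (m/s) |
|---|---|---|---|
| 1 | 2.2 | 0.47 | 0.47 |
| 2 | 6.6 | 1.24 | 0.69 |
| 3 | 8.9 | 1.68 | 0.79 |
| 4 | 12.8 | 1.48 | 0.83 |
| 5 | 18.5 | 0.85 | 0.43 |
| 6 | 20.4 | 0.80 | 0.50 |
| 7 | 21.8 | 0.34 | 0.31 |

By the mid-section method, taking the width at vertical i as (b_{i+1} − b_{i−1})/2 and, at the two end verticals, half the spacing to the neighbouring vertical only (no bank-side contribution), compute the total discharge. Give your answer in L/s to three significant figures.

15500 L/s

w_1 = (6.6 − 2.2)/2 = 2.2 m; q_1 = 0.47 × 0.47 × 2.2 = 0.4860 m³/s
w_2 = (8.9 − 2.2)/2 = 3.35 m; q_2 = 0.69 × 1.24 × 3.35 = 2.866 m³/s
w_3 = (12.8 − 6.6)/2 = 3.1 m; q_3 = 0.79 × 1.68 × 3.1 = 4.114 m³/s
w_4 = (18.5 − 8.9)/2 = 4.8 m; q_4 = 0.83 × 1.48 × 4.8 = 5.896 m³/s
w_5 = (20.4 − 12.8)/2 = 3.8 m; q_5 = 0.43 × 0.85 × 3.8 = 1.389 m³/s
w_6 = (21.8 − 18.5)/2 = 1.65 m; q_6 = 0.50 × 0.80 × 1.65 = 0.6600 m³/s
w_7 = (21.8 − 20.4)/2 = 0.7 m; q_7 = 0.31 × 0.34 × 0.7 = 0.07378 m³/s
Q = Σ qᵢ = 15.49 m³/s
= 15.49 × 1000 = 15490 L/s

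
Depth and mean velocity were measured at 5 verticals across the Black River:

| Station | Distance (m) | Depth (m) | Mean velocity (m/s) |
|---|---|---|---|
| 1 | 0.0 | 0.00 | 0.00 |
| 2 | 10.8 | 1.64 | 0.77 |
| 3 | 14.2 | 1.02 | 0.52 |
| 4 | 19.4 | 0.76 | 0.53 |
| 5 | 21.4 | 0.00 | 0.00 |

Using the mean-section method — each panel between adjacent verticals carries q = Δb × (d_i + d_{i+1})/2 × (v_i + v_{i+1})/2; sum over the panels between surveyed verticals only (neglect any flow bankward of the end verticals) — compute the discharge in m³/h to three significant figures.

Panel 1-2: Δb = 10.8 m, d̄ = (0.00+1.64)/2 = 0.82, v̄ = (0.00+0.77)/2 = 0.385 → q = 10.8×0.82×0.385 = 3.410 m³/s
Panel 2-3: Δb = 3.4 m, d̄ = (1.64+1.02)/2 = 1.33, v̄ = (0.77+0.52)/2 = 0.645 → q = 3.4×1.33×0.645 = 2.917 m³/s
Panel 3-4: Δb = 5.2 m, d̄ = (1.02+0.76)/2 = 0.89, v̄ = (0.52+0.53)/2 = 0.525 → q = 5.2×0.89×0.525 = 2.430 m³/s
Panel 4-5: Δb = 2 m, d̄ = (0.76+0.00)/2 = 0.38, v̄ = (0.53+0.00)/2 = 0.265 → q = 2×0.38×0.265 = 0.2014 m³/s
Q = Σ q = 8.957 m³/s
= 8.957 × 3600 = 32250 m³/h

32200 m³/h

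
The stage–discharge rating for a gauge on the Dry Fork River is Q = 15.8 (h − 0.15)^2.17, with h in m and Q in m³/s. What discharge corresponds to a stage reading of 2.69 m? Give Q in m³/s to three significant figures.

119 m³/s

Q = 15.8 × (2.69 − 0.15)^2.17 = 15.8 × 2.54^2.17 = 119.4 m³/s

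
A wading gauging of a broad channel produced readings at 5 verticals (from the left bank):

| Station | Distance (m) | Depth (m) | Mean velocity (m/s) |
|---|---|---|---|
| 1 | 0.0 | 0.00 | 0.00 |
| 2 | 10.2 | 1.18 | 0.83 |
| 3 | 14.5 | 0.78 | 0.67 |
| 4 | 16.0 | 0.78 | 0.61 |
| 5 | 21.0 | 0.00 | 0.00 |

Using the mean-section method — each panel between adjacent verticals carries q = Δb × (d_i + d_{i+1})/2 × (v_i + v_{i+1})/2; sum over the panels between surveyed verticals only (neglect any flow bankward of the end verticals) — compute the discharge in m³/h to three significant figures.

25200 m³/h

Panel 1-2: Δb = 10.2 m, d̄ = (0.00+1.18)/2 = 0.59, v̄ = (0.00+0.83)/2 = 0.415 → q = 10.2×0.59×0.415 = 2.497 m³/s
Panel 2-3: Δb = 4.3 m, d̄ = (1.18+0.78)/2 = 0.98, v̄ = (0.83+0.67)/2 = 0.75 → q = 4.3×0.98×0.75 = 3.161 m³/s
Panel 3-4: Δb = 1.5 m, d̄ = (0.78+0.78)/2 = 0.78, v̄ = (0.67+0.61)/2 = 0.64 → q = 1.5×0.78×0.64 = 0.7488 m³/s
Panel 4-5: Δb = 5 m, d̄ = (0.78+0.00)/2 = 0.39, v̄ = (0.61+0.00)/2 = 0.305 → q = 5×0.39×0.305 = 0.5948 m³/s
Q = Σ q = 7.002 m³/s
= 7.002 × 3600 = 25210 m³/h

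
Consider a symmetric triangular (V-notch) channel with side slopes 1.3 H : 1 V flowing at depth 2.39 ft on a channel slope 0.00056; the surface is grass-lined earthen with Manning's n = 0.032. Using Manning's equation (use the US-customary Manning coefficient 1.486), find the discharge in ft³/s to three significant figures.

7.87 ft³/s

A = z·y² = 1.3×2.39² = 7.426 ft²
P = 2y√(1+z²) = 2×2.39×√(1+1.3²) = 7.840 ft
R = A/P = 7.426/7.840 = 0.9472 ft
Q = (1.486/n)·A·R^(2/3)·S^(1/2) = (1.486/0.032) × 7.426 × 0.9472^(2/3) × 0.00056^(1/2) = 7.870 ft³/s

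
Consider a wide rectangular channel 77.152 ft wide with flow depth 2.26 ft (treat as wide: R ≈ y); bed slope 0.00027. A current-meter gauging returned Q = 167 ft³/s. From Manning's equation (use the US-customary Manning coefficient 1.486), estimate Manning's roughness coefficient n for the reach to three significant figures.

0.0439

A = b·y = 77.152 × 2.26 = 174.4 ft²
Wide channel: R ≈ y = 2.26 ft
n = (1.486/Q)·A·R^(2/3)·S^(1/2) = (1.486/167) × 174.4 × 1.722 × 0.01643 = 0.04390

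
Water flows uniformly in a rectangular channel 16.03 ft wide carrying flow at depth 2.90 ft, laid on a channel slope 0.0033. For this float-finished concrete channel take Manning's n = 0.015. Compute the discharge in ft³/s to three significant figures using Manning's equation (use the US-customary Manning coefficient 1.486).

A = b·y = 16.03 × 2.90 = 46.49 ft²
P = b + 2y = 16.03 + 2×2.90 = 21.83 ft
R = A/P = 46.49/21.83 = 2.130 ft
Q = (1.486/n)·A·R^(2/3)·S^(1/2) = (1.486/0.015) × 46.49 × 2.130^(2/3) × 0.0033^(1/2) = 437.9 ft³/s

438 ft³/s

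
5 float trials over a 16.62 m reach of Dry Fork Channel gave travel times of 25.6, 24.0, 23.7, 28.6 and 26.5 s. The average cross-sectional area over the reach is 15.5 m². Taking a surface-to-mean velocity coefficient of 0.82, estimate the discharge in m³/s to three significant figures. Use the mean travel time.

t̄ = (25.6 + 24.0 + 23.7 + 28.6 + 26.5) / 5 = 25.68 s
v_surface = L / t̄ = 16.62 / 25.68 = 0.6472 m/s
v_mean = 0.82 × 0.6472 = 0.5307 m/s
Q = A × v_mean = 15.5 × 0.5307 = 8.226 m³/s

8.23 m³/s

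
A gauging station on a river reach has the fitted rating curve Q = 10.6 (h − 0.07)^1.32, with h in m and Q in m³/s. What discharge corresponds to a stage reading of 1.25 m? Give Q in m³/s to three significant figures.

Q = 10.6 × (1.25 − 0.07)^1.32 = 10.6 × 1.18^1.32 = 13.19 m³/s

13.2 m³/s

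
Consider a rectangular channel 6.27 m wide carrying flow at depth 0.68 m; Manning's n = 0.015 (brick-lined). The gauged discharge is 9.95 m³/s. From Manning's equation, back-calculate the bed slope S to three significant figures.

A = b·y = 6.27 × 0.68 = 4.264 m²
P = b + 2y = 6.27 + 2×0.68 = 7.630 m
R = A/P = 4.264/7.630 = 0.5588 m
S = (Q·n / (1·A·R^(2/3)))² = (9.95×0.015 / (1×4.264×0.6784))² = 0.002662

0.00266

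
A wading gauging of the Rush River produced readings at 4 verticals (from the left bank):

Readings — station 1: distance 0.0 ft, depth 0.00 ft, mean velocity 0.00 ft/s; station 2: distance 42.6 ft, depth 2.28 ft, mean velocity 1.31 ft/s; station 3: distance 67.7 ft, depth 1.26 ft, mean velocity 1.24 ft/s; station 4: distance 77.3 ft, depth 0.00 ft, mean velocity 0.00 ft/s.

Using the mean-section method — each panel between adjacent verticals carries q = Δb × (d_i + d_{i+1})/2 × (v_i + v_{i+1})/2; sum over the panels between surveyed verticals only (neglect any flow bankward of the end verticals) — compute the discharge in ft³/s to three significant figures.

Panel 1-2: Δb = 42.6 ft, d̄ = (0.00+2.28)/2 = 1.14, v̄ = (0.00+1.31)/2 = 0.655 → q = 42.6×1.14×0.655 = 31.81 ft³/s
Panel 2-3: Δb = 25.1 ft, d̄ = (2.28+1.26)/2 = 1.77, v̄ = (1.31+1.24)/2 = 1.275 → q = 25.1×1.77×1.275 = 56.64 ft³/s
Panel 3-4: Δb = 9.6 ft, d̄ = (1.26+0.00)/2 = 0.63, v̄ = (1.24+0.00)/2 = 0.62 → q = 9.6×0.63×0.62 = 3.750 ft³/s
Q = Σ q = 92.20 ft³/s

92.2 ft³/s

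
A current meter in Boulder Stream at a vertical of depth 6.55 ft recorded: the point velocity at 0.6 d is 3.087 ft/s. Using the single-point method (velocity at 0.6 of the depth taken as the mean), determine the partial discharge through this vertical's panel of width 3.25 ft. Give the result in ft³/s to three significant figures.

65.7 ft³/s

v̄ = v₀.₆ = 3.087 ft/s
q = v̄ × d × w = 3.087 × 6.55 × 3.25 = 65.71 ft³/s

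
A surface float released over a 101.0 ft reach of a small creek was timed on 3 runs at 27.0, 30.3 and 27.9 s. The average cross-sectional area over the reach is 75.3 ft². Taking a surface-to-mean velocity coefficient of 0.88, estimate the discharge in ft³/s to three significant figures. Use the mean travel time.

t̄ = (27.0 + 30.3 + 27.9) / 3 = 28.4 s
v_surface = L / t̄ = 101.0 / 28.4 = 3.556 ft/s
v_mean = 0.88 × 3.556 = 3.130 ft/s
Q = A × v_mean = 75.3 × 3.130 = 235.7 ft³/s

236 ft³/s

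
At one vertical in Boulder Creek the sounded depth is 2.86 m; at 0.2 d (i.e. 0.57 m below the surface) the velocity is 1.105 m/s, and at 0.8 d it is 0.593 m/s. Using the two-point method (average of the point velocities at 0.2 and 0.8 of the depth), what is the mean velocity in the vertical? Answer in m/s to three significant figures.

0.849 m/s

v̄ = (1.105 + 0.593) / 2 = 0.8490 m/s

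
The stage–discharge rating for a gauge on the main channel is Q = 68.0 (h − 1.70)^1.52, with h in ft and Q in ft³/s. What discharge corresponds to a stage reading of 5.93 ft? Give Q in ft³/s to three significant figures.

Q = 68.0 × (5.93 − 1.70)^1.52 = 68.0 × 4.23^1.52 = 608.9 ft³/s

609 ft³/s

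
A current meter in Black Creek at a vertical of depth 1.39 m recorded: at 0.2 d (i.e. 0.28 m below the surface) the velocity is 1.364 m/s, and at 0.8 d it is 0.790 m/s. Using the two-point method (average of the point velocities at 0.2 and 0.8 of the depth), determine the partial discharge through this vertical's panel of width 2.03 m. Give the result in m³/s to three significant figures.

3.04 m³/s

v̄ = (1.364 + 0.790) / 2 = 1.077 m/s
q = v̄ × d × w = 1.077 × 1.39 × 2.03 = 3.039 m³/s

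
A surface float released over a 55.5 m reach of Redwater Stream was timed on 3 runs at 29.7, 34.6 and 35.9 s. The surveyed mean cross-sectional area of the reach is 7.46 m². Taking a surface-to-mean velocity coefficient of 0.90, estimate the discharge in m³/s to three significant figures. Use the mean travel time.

11.2 m³/s

t̄ = (29.7 + 34.6 + 35.9) / 3 = 33.4 s
v_surface = L / t̄ = 55.5 / 33.4 = 1.662 m/s
v_mean = 0.90 × 1.662 = 1.496 m/s
Q = A × v_mean = 7.46 × 1.496 = 11.16 m³/s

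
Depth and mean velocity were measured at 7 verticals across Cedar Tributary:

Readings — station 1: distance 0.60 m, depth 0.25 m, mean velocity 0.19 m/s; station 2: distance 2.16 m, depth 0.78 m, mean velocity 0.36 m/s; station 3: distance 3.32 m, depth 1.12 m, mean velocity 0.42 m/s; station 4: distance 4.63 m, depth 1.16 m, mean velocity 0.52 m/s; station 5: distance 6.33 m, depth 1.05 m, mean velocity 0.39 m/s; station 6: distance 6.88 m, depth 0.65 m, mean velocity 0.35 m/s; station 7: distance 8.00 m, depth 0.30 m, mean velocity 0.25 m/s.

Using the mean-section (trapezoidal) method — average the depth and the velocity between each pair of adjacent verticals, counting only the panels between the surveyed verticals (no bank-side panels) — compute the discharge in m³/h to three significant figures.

9140 m³/h

Panel 1-2: Δb = 1.56 m, d̄ = (0.25+0.78)/2 = 0.515, v̄ = (0.19+0.36)/2 = 0.275 → q = 1.56×0.515×0.275 = 0.2209 m³/s
Panel 2-3: Δb = 1.16 m, d̄ = (0.78+1.12)/2 = 0.95, v̄ = (0.36+0.42)/2 = 0.39 → q = 1.16×0.95×0.39 = 0.4298 m³/s
Panel 3-4: Δb = 1.31 m, d̄ = (1.12+1.16)/2 = 1.14, v̄ = (0.42+0.52)/2 = 0.47 → q = 1.31×1.14×0.47 = 0.7019 m³/s
Panel 4-5: Δb = 1.7 m, d̄ = (1.16+1.05)/2 = 1.105, v̄ = (0.52+0.39)/2 = 0.455 → q = 1.7×1.105×0.455 = 0.8547 m³/s
Panel 5-6: Δb = 0.55 m, d̄ = (1.05+0.65)/2 = 0.85, v̄ = (0.39+0.35)/2 = 0.37 → q = 0.55×0.85×0.37 = 0.1730 m³/s
Panel 6-7: Δb = 1.12 m, d̄ = (0.65+0.30)/2 = 0.475, v̄ = (0.35+0.25)/2 = 0.3 → q = 1.12×0.475×0.3 = 0.1596 m³/s
Q = Σ q = 2.540 m³/s
= 2.540 × 3600 = 9144 m³/h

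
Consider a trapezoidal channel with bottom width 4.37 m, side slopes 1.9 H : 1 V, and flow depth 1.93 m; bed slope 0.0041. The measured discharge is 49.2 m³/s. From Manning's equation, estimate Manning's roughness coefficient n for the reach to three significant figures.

0.0231

A = (b + z·y)·y = (4.37 + 1.9×1.93)×1.93 = 15.51 m²
P = b + 2y√(1+z²) = 4.37 + 2×1.93×√(1+1.9²) = 12.66 m
R = A/P = 15.51/12.66 = 1.225 m
n = (1/Q)·A·R^(2/3)·S^(1/2) = (1/49.2) × 15.51 × 1.145 × 0.06403 = 0.02312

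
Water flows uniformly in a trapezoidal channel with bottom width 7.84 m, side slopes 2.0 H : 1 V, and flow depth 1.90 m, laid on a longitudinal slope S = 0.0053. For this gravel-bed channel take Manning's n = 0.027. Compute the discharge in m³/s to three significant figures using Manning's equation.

A = (b + z·y)·y = (7.84 + 2.0×1.90)×1.90 = 22.12 m²
P = b + 2y√(1+z²) = 7.84 + 2×1.90×√(1+2.0²) = 16.34 m
R = A/P = 22.12/16.34 = 1.354 m
Q = (1/n)·A·R^(2/3)·S^(1/2) = (1/0.027) × 22.12 × 1.354^(2/3) × 0.0053^(1/2) = 72.97 m³/s

73.0 m³/s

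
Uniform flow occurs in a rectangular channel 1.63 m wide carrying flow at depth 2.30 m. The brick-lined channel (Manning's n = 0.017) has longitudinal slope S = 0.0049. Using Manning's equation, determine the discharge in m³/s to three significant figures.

A = b·y = 1.63 × 2.30 = 3.749 m²
P = b + 2y = 1.63 + 2×2.30 = 6.230 m
R = A/P = 3.749/6.230 = 0.6018 m
Q = (1/n)·A·R^(2/3)·S^(1/2) = (1/0.017) × 3.749 × 0.6018^(2/3) × 0.0049^(1/2) = 11.00 m³/s

11.0 m³/s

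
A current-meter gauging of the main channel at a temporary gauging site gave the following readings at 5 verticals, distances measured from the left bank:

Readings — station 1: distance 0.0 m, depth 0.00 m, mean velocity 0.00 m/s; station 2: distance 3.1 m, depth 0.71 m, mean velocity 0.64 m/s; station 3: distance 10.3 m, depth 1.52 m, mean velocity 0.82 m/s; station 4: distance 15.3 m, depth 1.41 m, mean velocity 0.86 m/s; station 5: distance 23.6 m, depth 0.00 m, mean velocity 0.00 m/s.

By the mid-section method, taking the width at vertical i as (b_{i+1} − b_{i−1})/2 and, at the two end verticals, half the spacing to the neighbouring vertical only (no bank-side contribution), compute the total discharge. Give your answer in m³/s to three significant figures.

18.0 m³/s

w_2 = (10.3 − 0.0)/2 = 5.15 m; q_2 = 0.64 × 0.71 × 5.15 = 2.340 m³/s
w_3 = (15.3 − 3.1)/2 = 6.1 m; q_3 = 0.82 × 1.52 × 6.1 = 7.603 m³/s
w_4 = (23.6 − 10.3)/2 = 6.65 m; q_4 = 0.86 × 1.41 × 6.65 = 8.064 m³/s
Stations 1, 5 contribute zero (depth or velocity is 0).
Q = Σ qᵢ = 18.01 m³/s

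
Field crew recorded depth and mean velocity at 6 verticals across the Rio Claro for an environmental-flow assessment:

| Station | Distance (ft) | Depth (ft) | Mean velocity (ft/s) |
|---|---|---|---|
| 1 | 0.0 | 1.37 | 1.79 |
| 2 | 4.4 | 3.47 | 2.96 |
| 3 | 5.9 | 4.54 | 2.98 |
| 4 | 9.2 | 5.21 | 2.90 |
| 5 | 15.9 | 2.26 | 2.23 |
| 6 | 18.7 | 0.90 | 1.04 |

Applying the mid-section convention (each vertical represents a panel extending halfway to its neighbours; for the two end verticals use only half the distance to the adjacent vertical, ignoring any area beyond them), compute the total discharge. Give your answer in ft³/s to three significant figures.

w_1 = (4.4 − 0.0)/2 = 2.2 ft; q_1 = 1.79 × 1.37 × 2.2 = 5.395 ft³/s
w_2 = (5.9 − 0.0)/2 = 2.95 ft; q_2 = 2.96 × 3.47 × 2.95 = 30.30 ft³/s
w_3 = (9.2 − 4.4)/2 = 2.4 ft; q_3 = 2.98 × 4.54 × 2.4 = 32.47 ft³/s
w_4 = (15.9 − 5.9)/2 = 5 ft; q_4 = 2.90 × 5.21 × 5 = 75.55 ft³/s
w_5 = (18.7 − 9.2)/2 = 4.75 ft; q_5 = 2.23 × 2.26 × 4.75 = 23.94 ft³/s
w_6 = (18.7 − 15.9)/2 = 1.4 ft; q_6 = 1.04 × 0.90 × 1.4 = 1.310 ft³/s
Q = Σ qᵢ = 169.0 ft³/s

169 ft³/s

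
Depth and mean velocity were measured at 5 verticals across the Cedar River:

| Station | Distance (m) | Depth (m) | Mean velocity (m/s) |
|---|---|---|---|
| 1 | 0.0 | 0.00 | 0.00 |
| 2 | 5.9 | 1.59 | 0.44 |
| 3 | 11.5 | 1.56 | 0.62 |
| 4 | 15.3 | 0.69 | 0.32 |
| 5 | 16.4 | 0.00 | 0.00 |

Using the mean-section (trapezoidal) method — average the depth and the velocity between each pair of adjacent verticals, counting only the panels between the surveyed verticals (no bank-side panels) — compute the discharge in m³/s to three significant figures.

Panel 1-2: Δb = 5.9 m, d̄ = (0.00+1.59)/2 = 0.795, v̄ = (0.00+0.44)/2 = 0.22 → q = 5.9×0.795×0.22 = 1.032 m³/s
Panel 2-3: Δb = 5.6 m, d̄ = (1.59+1.56)/2 = 1.575, v̄ = (0.44+0.62)/2 = 0.53 → q = 5.6×1.575×0.53 = 4.675 m³/s
Panel 3-4: Δb = 3.8 m, d̄ = (1.56+0.69)/2 = 1.125, v̄ = (0.62+0.32)/2 = 0.47 → q = 3.8×1.125×0.47 = 2.009 m³/s
Panel 4-5: Δb = 1.1 m, d̄ = (0.69+0.00)/2 = 0.345, v̄ = (0.32+0.00)/2 = 0.16 → q = 1.1×0.345×0.16 = 0.06072 m³/s
Q = Σ q = 7.776 m³/s

7.78 m³/s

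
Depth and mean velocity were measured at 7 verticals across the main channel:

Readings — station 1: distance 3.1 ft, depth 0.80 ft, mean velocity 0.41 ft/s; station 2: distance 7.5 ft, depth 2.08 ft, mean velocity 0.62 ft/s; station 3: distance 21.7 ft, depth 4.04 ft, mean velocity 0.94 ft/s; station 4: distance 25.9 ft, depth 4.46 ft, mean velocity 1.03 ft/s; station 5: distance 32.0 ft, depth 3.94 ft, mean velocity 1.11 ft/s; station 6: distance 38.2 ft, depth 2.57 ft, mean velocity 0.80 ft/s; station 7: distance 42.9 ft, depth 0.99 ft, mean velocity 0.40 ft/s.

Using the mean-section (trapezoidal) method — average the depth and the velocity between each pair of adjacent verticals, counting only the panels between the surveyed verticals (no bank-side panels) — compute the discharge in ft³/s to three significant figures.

106 ft³/s

Panel 1-2: Δb = 4.4 ft, d̄ = (0.80+2.08)/2 = 1.44, v̄ = (0.41+0.62)/2 = 0.515 → q = 4.4×1.44×0.515 = 3.263 ft³/s
Panel 2-3: Δb = 14.2 ft, d̄ = (2.08+4.04)/2 = 3.06, v̄ = (0.62+0.94)/2 = 0.78 → q = 14.2×3.06×0.78 = 33.89 ft³/s
Panel 3-4: Δb = 4.2 ft, d̄ = (4.04+4.46)/2 = 4.25, v̄ = (0.94+1.03)/2 = 0.985 → q = 4.2×4.25×0.985 = 17.58 ft³/s
Panel 4-5: Δb = 6.1 ft, d̄ = (4.46+3.94)/2 = 4.2, v̄ = (1.03+1.11)/2 = 1.07 → q = 6.1×4.2×1.07 = 27.41 ft³/s
Panel 5-6: Δb = 6.2 ft, d̄ = (3.94+2.57)/2 = 3.255, v̄ = (1.11+0.80)/2 = 0.955 → q = 6.2×3.255×0.955 = 19.27 ft³/s
Panel 6-7: Δb = 4.7 ft, d̄ = (2.57+0.99)/2 = 1.78, v̄ = (0.80+0.40)/2 = 0.6 → q = 4.7×1.78×0.6 = 5.020 ft³/s
Q = Σ q = 106.4 ft³/s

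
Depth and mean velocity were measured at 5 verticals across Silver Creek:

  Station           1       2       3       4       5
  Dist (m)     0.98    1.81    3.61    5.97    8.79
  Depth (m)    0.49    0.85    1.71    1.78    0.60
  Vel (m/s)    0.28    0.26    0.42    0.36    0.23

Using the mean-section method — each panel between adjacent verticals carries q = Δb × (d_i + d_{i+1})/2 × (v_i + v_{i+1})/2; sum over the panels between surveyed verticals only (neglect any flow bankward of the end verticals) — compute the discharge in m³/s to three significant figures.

Panel 1-2: Δb = 0.83 m, d̄ = (0.49+0.85)/2 = 0.67, v̄ = (0.28+0.26)/2 = 0.27 → q = 0.83×0.67×0.27 = 0.1501 m³/s
Panel 2-3: Δb = 1.8 m, d̄ = (0.85+1.71)/2 = 1.28, v̄ = (0.26+0.42)/2 = 0.34 → q = 1.8×1.28×0.34 = 0.7834 m³/s
Panel 3-4: Δb = 2.36 m, d̄ = (1.71+1.78)/2 = 1.745, v̄ = (0.42+0.36)/2 = 0.39 → q = 2.36×1.745×0.39 = 1.606 m³/s
Panel 4-5: Δb = 2.82 m, d̄ = (1.78+0.60)/2 = 1.19, v̄ = (0.36+0.23)/2 = 0.295 → q = 2.82×1.19×0.295 = 0.9900 m³/s
Q = Σ q = 3.530 m³/s

3.53 m³/s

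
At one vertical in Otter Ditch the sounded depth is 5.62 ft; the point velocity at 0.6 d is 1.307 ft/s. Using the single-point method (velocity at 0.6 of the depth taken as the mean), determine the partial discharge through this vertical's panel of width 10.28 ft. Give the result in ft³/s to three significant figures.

v̄ = v₀.₆ = 1.307 ft/s
q = v̄ × d × w = 1.307 × 5.62 × 10.28 = 75.51 ft³/s

75.5 ft³/s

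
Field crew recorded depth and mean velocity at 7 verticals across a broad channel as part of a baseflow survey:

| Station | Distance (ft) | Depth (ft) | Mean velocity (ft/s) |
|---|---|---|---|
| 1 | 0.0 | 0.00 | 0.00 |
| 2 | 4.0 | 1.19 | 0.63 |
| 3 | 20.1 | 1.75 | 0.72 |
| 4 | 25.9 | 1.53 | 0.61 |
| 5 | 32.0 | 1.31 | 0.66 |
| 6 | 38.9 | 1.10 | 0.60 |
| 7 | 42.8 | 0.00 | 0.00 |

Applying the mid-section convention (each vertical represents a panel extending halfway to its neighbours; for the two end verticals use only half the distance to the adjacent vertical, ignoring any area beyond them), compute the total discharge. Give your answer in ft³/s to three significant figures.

w_2 = (20.1 − 0.0)/2 = 10.05 ft; q_2 = 0.63 × 1.19 × 10.05 = 7.534 ft³/s
w_3 = (25.9 − 4.0)/2 = 10.95 ft; q_3 = 0.72 × 1.75 × 10.95 = 13.80 ft³/s
w_4 = (32.0 − 20.1)/2 = 5.95 ft; q_4 = 0.61 × 1.53 × 5.95 = 5.553 ft³/s
w_5 = (38.9 − 25.9)/2 = 6.5 ft; q_5 = 0.66 × 1.31 × 6.5 = 5.620 ft³/s
w_6 = (42.8 − 32.0)/2 = 5.4 ft; q_6 = 0.60 × 1.10 × 5.4 = 3.564 ft³/s
Stations 1, 7 contribute zero (depth or velocity is 0).
Q = Σ qᵢ = 36.07 ft³/s

36.1 ft³/s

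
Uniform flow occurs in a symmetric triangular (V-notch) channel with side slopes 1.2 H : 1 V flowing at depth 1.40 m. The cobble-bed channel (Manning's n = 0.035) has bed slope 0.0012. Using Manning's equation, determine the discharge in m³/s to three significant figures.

A = z·y² = 1.2×1.40² = 2.352 m²
P = 2y√(1+z²) = 2×1.40×√(1+1.2²) = 4.374 m
R = A/P = 2.352/4.374 = 0.5378 m
Q = (1/n)·A·R^(2/3)·S^(1/2) = (1/0.035) × 2.352 × 0.5378^(2/3) × 0.0012^(1/2) = 1.539 m³/s

1.54 m³/s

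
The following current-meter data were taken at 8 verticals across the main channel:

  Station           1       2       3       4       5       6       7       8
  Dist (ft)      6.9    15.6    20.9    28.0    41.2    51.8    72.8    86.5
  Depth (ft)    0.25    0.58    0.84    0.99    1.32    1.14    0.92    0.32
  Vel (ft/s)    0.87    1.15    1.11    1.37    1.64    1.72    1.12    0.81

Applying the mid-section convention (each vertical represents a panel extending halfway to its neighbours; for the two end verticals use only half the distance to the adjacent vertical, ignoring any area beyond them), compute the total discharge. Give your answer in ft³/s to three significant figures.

102 ft³/s

w_1 = (15.6 − 6.9)/2 = 4.35 ft; q_1 = 0.87 × 0.25 × 4.35 = 0.9461 ft³/s
w_2 = (20.9 − 6.9)/2 = 7 ft; q_2 = 1.15 × 0.58 × 7 = 4.669 ft³/s
w_3 = (28.0 − 15.6)/2 = 6.2 ft; q_3 = 1.11 × 0.84 × 6.2 = 5.781 ft³/s
w_4 = (41.2 − 20.9)/2 = 10.15 ft; q_4 = 1.37 × 0.99 × 10.15 = 13.77 ft³/s
w_5 = (51.8 − 28.0)/2 = 11.9 ft; q_5 = 1.64 × 1.32 × 11.9 = 25.76 ft³/s
w_6 = (72.8 − 41.2)/2 = 15.8 ft; q_6 = 1.72 × 1.14 × 15.8 = 30.98 ft³/s
w_7 = (86.5 − 51.8)/2 = 17.35 ft; q_7 = 1.12 × 0.92 × 17.35 = 17.88 ft³/s
w_8 = (86.5 − 72.8)/2 = 6.85 ft; q_8 = 0.81 × 0.32 × 6.85 = 1.776 ft³/s
Q = Σ qᵢ = 101.6 ft³/s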